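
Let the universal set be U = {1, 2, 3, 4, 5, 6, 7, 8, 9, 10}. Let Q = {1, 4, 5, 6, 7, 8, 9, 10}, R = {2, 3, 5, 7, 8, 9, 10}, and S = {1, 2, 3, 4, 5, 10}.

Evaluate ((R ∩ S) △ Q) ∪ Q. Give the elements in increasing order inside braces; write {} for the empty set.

R ∩ S = {2, 3, 5, 10}
(R ∩ S) △ Q = {1, 2, 3, 4, 6, 7, 8, 9}
((R ∩ S) △ Q) ∪ Q = {1, 2, 3, 4, 5, 6, 7, 8, 9, 10}

{1, 2, 3, 4, 5, 6, 7, 8, 9, 10}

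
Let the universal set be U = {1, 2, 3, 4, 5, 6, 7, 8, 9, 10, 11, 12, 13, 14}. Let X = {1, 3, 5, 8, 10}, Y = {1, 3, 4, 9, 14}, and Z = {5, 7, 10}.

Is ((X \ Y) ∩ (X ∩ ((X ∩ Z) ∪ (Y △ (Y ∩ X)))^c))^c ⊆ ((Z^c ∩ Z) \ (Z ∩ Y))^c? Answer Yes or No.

Yes

X \ Y = {5, 8, 10}
X ∩ Z = {5, 10}
Y ∩ X = {1, 3}
Y △ (Y ∩ X) = {4, 9, 14}
(X ∩ Z) ∪ (Y △ (Y ∩ X)) = {4, 5, 9, 10, 14}
((X ∩ Z) ∪ (Y △ (Y ∩ X)))^c = {1, 2, 3, 6, 7, 8, 11, 12, 13}
X ∩ ((X ∩ Z) ∪ (Y △ (Y ∩ X)))^c = {1, 3, 8}
(X \ Y) ∩ (X ∩ ((X ∩ Z) ∪ (Y △ (Y ∩ X)))^c) = {8}
((X \ Y) ∩ (X ∩ ((X ∩ Z) ∪ (Y △ (Y ∩ X)))^c))^c = {1, 2, 3, 4, 5, 6, 7, 9, 10, 11, 12, 13, 14}
Z^c = {1, 2, 3, 4, 6, 8, 9, 11, 12, 13, 14}
Z^c ∩ Z = {}
Z ∩ Y = {}
(Z^c ∩ Z) \ (Z ∩ Y) = {}
((Z^c ∩ Z) \ (Z ∩ Y))^c = {1, 2, 3, 4, 5, 6, 7, 8, 9, 10, 11, 12, 13, 14}
Every element of {1, 2, 3, 4, 5, 6, 7, 9, 10, 11, 12, 13, 14} is in {1, 2, 3, 4, 5, 6, 7, 8, 9, 10, 11, 12, 13, 14}, so ((X \ Y) ∩ (X ∩ ((X ∩ Z) ∪ (Y △ (Y ∩ X)))^c))^c ⊆ ((Z^c ∩ Z) \ (Z ∩ Y))^c.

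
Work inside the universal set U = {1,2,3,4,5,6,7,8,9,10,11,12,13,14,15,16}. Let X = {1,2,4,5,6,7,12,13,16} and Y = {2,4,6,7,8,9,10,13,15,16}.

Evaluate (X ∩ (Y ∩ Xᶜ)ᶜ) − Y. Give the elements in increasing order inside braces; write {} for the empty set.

{1,5,12}

Xᶜ = {3,8,9,10,11,14,15}
Y ∩ Xᶜ = {8,9,10,15}
(Y ∩ Xᶜ)ᶜ = {1,2,3,4,5,6,7,11,12,13,14,16}
X ∩ (Y ∩ Xᶜ)ᶜ = {1,2,4,5,6,7,12,13,16}
(X ∩ (Y ∩ Xᶜ)ᶜ) − Y = {1,5,12}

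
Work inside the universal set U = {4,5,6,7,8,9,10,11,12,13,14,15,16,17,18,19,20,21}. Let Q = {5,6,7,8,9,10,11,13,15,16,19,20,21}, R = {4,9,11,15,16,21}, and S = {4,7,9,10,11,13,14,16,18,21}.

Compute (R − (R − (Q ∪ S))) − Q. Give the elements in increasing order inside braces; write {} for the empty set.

{4}

Q ∪ S = {4,5,6,7,8,9,10,11,13,14,15,16,18,19,20,21}
R − (Q ∪ S) = {}
R − (R − (Q ∪ S)) = {4,9,11,15,16,21}
(R − (R − (Q ∪ S))) − Q = {4}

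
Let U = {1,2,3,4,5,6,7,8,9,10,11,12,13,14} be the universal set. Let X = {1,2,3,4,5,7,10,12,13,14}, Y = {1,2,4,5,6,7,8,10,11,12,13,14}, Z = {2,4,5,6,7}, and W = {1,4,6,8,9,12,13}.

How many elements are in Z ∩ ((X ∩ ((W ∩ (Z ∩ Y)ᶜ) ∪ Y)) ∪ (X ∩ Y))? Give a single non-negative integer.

4

Z ∩ Y = {2,4,5,6,7}
(Z ∩ Y)ᶜ = {1,3,8,9,10,11,12,13,14}
W ∩ (Z ∩ Y)ᶜ = {1,8,9,12,13}
(W ∩ (Z ∩ Y)ᶜ) ∪ Y = {1,2,4,5,6,7,8,9,10,11,12,13,14}
X ∩ ((W ∩ (Z ∩ Y)ᶜ) ∪ Y) = {1,2,4,5,7,10,12,13,14}
X ∩ Y = {1,2,4,5,7,10,12,13,14}
(X ∩ ((W ∩ (Z ∩ Y)ᶜ) ∪ Y)) ∪ (X ∩ Y) = {1,2,4,5,7,10,12,13,14}
Z ∩ ((X ∩ ((W ∩ (Z ∩ Y)ᶜ) ∪ Y)) ∪ (X ∩ Y)) = {2,4,5,7}
|Z ∩ ((X ∩ ((W ∩ (Z ∩ Y)ᶜ) ∪ Y)) ∪ (X ∩ Y))| = 4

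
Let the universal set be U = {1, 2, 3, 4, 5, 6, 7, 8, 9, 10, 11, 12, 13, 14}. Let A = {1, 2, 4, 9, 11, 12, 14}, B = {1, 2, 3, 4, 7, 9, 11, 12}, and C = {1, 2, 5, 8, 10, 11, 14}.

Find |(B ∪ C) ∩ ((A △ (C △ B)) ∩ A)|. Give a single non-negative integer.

3

B ∪ C = {1, 2, 3, 4, 5, 7, 8, 9, 10, 11, 12, 14}
C △ B = {3, 4, 5, 7, 8, 9, 10, 12, 14}
A △ (C △ B) = {1, 2, 3, 5, 7, 8, 10, 11}
(A △ (C △ B)) ∩ A = {1, 2, 11}
(B ∪ C) ∩ ((A △ (C △ B)) ∩ A) = {1, 2, 11}
|(B ∪ C) ∩ ((A △ (C △ B)) ∩ A)| = 3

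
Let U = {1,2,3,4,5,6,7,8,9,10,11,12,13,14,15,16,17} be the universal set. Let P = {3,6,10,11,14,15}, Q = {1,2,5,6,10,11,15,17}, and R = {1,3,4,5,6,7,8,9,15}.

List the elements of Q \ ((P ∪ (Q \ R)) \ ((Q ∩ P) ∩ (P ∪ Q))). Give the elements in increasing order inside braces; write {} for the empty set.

Q \ R = {2,10,11,17}
P ∪ (Q \ R) = {2,3,6,10,11,14,15,17}
Q ∩ P = {6,10,11,15}
P ∪ Q = {1,2,3,5,6,10,11,14,15,17}
(Q ∩ P) ∩ (P ∪ Q) = {6,10,11,15}
(P ∪ (Q \ R)) \ ((Q ∩ P) ∩ (P ∪ Q)) = {2,3,14,17}
Q \ ((P ∪ (Q \ R)) \ ((Q ∩ P) ∩ (P ∪ Q))) = {1,5,6,10,11,15}

{1,5,6,10,11,15}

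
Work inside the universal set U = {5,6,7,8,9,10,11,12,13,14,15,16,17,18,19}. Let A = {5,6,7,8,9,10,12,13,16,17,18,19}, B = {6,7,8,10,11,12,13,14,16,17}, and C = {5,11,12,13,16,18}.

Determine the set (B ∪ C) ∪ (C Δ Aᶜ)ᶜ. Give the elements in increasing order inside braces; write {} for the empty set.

B ∪ C = {5,6,7,8,10,11,12,13,14,16,17,18}
Aᶜ = {11,14,15}
C Δ Aᶜ = {5,12,13,14,15,16,18}
(C Δ Aᶜ)ᶜ = {6,7,8,9,10,11,17,19}
(B ∪ C) ∪ (C Δ Aᶜ)ᶜ = {5,6,7,8,9,10,11,12,13,14,16,17,18,19}

{5,6,7,8,9,10,11,12,13,14,16,17,18,19}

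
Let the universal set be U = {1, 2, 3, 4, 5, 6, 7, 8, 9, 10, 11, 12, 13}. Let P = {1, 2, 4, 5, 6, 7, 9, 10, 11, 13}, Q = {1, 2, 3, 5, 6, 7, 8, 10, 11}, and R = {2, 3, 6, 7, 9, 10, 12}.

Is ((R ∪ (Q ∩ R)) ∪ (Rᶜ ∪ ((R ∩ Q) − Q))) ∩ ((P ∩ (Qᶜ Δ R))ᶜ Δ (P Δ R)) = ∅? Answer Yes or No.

No

Q ∩ R = {2, 3, 6, 7, 10}
R ∪ (Q ∩ R) = {2, 3, 6, 7, 9, 10, 12}
Rᶜ = {1, 4, 5, 8, 11, 13}
R ∩ Q = {2, 3, 6, 7, 10}
(R ∩ Q) − Q = {}
Rᶜ ∪ ((R ∩ Q) − Q) = {1, 4, 5, 8, 11, 13}
(R ∪ (Q ∩ R)) ∪ (Rᶜ ∪ ((R ∩ Q) − Q)) = {1, 2, 3, 4, 5, 6, 7, 8, 9, 10, 11, 12, 13}
Qᶜ = {4, 9, 12, 13}
Qᶜ Δ R = {2, 3, 4, 6, 7, 10, 13}
P ∩ (Qᶜ Δ R) = {2, 4, 6, 7, 10, 13}
(P ∩ (Qᶜ Δ R))ᶜ = {1, 3, 5, 8, 9, 11, 12}
P Δ R = {1, 3, 4, 5, 11, 12, 13}
(P ∩ (Qᶜ Δ R))ᶜ Δ (P Δ R) = {4, 8, 9, 13}
4 lies in both, so they are not disjoint.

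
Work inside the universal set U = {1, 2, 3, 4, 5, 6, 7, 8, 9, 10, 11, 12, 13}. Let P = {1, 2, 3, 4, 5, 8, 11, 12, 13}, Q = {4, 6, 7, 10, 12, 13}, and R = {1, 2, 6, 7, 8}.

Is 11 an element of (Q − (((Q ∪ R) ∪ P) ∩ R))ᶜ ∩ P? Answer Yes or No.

11 ∉ Q and 11 ∉ R, so 11 ∉ Q ∪ R
11 ∉ (Q ∪ R) and 11 ∈ P, so 11 ∈ (Q ∪ R) ∪ P
11 ∈ ((Q ∪ R) ∪ P) and 11 ∉ R, so 11 ∉ ((Q ∪ R) ∪ P) ∩ R
11 ∉ Q and 11 ∉ (((Q ∪ R) ∪ P) ∩ R), so 11 ∉ Q − (((Q ∪ R) ∪ P) ∩ R)
11 ∈ (Q − (((Q ∪ R) ∪ P) ∩ R))ᶜ since 11 ∉ (Q − (((Q ∪ R) ∪ P) ∩ R))
11 ∈ (Q − (((Q ∪ R) ∪ P) ∩ R))ᶜ and 11 ∈ P, so 11 ∈ (Q − (((Q ∪ R) ∪ P) ∩ R))ᶜ ∩ P

Yes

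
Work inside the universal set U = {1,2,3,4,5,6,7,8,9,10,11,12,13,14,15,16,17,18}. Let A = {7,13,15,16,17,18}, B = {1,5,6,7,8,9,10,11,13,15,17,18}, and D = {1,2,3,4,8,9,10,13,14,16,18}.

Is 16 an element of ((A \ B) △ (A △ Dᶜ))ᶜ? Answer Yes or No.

16 ∈ A and 16 ∉ B, so 16 ∈ A \ B
16 ∈ D, so 16 ∉ Dᶜ
16 ∈ A and 16 ∉ Dᶜ, so 16 ∈ A △ Dᶜ
16 ∈ (A \ B) and 16 ∈ (A △ Dᶜ), so 16 ∉ (A \ B) △ (A △ Dᶜ)
16 ∈ ((A \ B) △ (A △ Dᶜ))ᶜ since 16 ∉ ((A \ B) △ (A △ Dᶜ))

Yes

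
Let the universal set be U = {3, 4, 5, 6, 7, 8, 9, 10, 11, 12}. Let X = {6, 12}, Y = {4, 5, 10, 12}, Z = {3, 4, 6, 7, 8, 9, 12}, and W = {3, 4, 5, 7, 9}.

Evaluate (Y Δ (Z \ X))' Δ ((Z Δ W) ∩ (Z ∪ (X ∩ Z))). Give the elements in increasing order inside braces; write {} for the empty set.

{4, 8, 11, 12}

Z \ X = {3, 4, 7, 8, 9}
Y Δ (Z \ X) = {3, 5, 7, 8, 9, 10, 12}
(Y Δ (Z \ X))' = {4, 6, 11}
Z Δ W = {5, 6, 8, 12}
X ∩ Z = {6, 12}
Z ∪ (X ∩ Z) = {3, 4, 6, 7, 8, 9, 12}
(Z Δ W) ∩ (Z ∪ (X ∩ Z)) = {6, 8, 12}
(Y Δ (Z \ X))' Δ ((Z Δ W) ∩ (Z ∪ (X ∩ Z))) = {4, 8, 11, 12}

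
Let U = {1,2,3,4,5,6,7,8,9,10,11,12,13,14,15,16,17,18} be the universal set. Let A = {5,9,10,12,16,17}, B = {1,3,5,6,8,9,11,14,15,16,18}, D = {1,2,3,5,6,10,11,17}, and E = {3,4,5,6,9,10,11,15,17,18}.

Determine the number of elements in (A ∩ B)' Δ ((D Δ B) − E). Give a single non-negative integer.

A ∩ B = {5,9,16}
(A ∩ B)' = {1,2,3,4,6,7,8,10,11,12,13,14,15,17,18}
D Δ B = {2,8,9,10,14,15,16,17,18}
(D Δ B) − E = {2,8,14,16}
(A ∩ B)' Δ ((D Δ B) − E) = {1,3,4,6,7,10,11,12,13,15,16,17,18}
|(A ∩ B)' Δ ((D Δ B) − E)| = 13

13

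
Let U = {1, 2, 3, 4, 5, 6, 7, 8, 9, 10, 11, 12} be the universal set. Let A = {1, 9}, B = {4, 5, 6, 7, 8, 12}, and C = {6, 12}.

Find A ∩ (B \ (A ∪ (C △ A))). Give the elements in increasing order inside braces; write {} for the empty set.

C △ A = {1, 6, 9, 12}
A ∪ (C △ A) = {1, 6, 9, 12}
B \ (A ∪ (C △ A)) = {4, 5, 7, 8}
A ∩ (B \ (A ∪ (C △ A))) = {}

{}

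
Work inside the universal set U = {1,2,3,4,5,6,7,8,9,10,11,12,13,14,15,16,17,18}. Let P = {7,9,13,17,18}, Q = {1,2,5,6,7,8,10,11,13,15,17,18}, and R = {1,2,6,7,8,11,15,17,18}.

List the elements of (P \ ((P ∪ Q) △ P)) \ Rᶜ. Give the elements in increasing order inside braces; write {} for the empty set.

{7,17,18}

P ∪ Q = {1,2,5,6,7,8,9,10,11,13,15,17,18}
(P ∪ Q) △ P = {1,2,5,6,8,10,11,15}
P \ ((P ∪ Q) △ P) = {7,9,13,17,18}
Rᶜ = {3,4,5,9,10,12,13,14,16}
(P \ ((P ∪ Q) △ P)) \ Rᶜ = {7,17,18}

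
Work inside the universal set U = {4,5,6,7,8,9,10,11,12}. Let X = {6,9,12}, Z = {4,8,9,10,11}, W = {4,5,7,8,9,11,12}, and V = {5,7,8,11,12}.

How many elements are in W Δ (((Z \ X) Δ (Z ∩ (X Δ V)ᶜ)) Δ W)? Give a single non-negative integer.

Z \ X = {4,8,10,11}
X Δ V = {5,6,7,8,9,11}
(X Δ V)ᶜ = {4,10,12}
Z ∩ (X Δ V)ᶜ = {4,10}
(Z \ X) Δ (Z ∩ (X Δ V)ᶜ) = {8,11}
((Z \ X) Δ (Z ∩ (X Δ V)ᶜ)) Δ W = {4,5,7,9,12}
W Δ (((Z \ X) Δ (Z ∩ (X Δ V)ᶜ)) Δ W) = {8,11}
|W Δ (((Z \ X) Δ (Z ∩ (X Δ V)ᶜ)) Δ W)| = 2

2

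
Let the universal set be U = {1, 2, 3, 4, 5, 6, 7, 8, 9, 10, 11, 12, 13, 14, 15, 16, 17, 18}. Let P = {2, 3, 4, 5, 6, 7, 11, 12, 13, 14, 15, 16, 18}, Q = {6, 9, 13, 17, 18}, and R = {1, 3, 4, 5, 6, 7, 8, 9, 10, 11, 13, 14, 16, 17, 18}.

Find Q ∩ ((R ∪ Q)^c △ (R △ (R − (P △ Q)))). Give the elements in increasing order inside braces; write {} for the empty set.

R ∪ Q = {1, 3, 4, 5, 6, 7, 8, 9, 10, 11, 13, 14, 16, 17, 18}
(R ∪ Q)^c = {2, 12, 15}
P △ Q = {2, 3, 4, 5, 7, 9, 11, 12, 14, 15, 16, 17}
R − (P △ Q) = {1, 6, 8, 10, 13, 18}
R △ (R − (P △ Q)) = {3, 4, 5, 7, 9, 11, 14, 16, 17}
(R ∪ Q)^c △ (R △ (R − (P △ Q))) = {2, 3, 4, 5, 7, 9, 11, 12, 14, 15, 16, 17}
Q ∩ ((R ∪ Q)^c △ (R △ (R − (P △ Q)))) = {9, 17}

{9, 17}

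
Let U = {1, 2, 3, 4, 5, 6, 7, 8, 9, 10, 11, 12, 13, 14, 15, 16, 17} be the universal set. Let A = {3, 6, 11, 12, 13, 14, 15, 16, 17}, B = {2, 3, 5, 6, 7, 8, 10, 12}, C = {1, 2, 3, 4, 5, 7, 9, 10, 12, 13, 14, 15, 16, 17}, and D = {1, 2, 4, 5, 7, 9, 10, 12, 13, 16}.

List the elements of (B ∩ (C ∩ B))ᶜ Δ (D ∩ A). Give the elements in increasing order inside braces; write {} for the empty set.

{1, 4, 6, 8, 9, 11, 12, 14, 15, 17}

C ∩ B = {2, 3, 5, 7, 10, 12}
B ∩ (C ∩ B) = {2, 3, 5, 7, 10, 12}
(B ∩ (C ∩ B))ᶜ = {1, 4, 6, 8, 9, 11, 13, 14, 15, 16, 17}
D ∩ A = {12, 13, 16}
(B ∩ (C ∩ B))ᶜ Δ (D ∩ A) = {1, 4, 6, 8, 9, 11, 12, 14, 15, 17}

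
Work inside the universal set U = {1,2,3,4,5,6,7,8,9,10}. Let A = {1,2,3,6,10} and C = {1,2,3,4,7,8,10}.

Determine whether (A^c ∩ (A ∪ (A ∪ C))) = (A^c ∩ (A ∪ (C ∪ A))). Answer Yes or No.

Yes

A^c = {4,5,7,8,9}
A ∪ C = {1,2,3,4,6,7,8,10}
A ∪ (A ∪ C) = {1,2,3,4,6,7,8,10}
A^c ∩ (A ∪ (A ∪ C)) = {4,7,8}
C ∪ A = {1,2,3,4,6,7,8,10}
A ∪ (C ∪ A) = {1,2,3,4,6,7,8,10}
A^c ∩ (A ∪ (C ∪ A)) = {4,7,8}
Both equal {4,7,8}, so A^c ∩ (A ∪ (A ∪ C)) = A^c ∩ (A ∪ (C ∪ A)).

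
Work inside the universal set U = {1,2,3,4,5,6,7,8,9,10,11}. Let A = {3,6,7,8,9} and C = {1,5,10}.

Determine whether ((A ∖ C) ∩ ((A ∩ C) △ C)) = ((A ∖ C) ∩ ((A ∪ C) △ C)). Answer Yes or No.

No

A ∖ C = {3,6,7,8,9}
A ∩ C = {}
(A ∩ C) △ C = {1,5,10}
(A ∖ C) ∩ ((A ∩ C) △ C) = {}
A ∪ C = {1,3,5,6,7,8,9,10}
(A ∪ C) △ C = {3,6,7,8,9}
(A ∖ C) ∩ ((A ∪ C) △ C) = {3,6,7,8,9}
3 ∈ (A ∖ C) ∩ ((A ∪ C) △ C) but 3 ∉ (A ∖ C) ∩ ((A ∩ C) △ C), so they differ.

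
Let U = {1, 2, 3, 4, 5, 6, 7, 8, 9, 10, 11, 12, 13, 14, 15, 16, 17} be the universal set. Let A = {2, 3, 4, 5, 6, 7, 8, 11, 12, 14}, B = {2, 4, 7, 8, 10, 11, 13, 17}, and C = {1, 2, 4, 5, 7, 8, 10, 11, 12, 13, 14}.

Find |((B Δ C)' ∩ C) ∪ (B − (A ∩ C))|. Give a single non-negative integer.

8

B Δ C = {1, 5, 12, 14, 17}
(B Δ C)' = {2, 3, 4, 6, 7, 8, 9, 10, 11, 13, 15, 16}
(B Δ C)' ∩ C = {2, 4, 7, 8, 10, 11, 13}
A ∩ C = {2, 4, 5, 7, 8, 11, 12, 14}
B − (A ∩ C) = {10, 13, 17}
((B Δ C)' ∩ C) ∪ (B − (A ∩ C)) = {2, 4, 7, 8, 10, 11, 13, 17}
|((B Δ C)' ∩ C) ∪ (B − (A ∩ C))| = 8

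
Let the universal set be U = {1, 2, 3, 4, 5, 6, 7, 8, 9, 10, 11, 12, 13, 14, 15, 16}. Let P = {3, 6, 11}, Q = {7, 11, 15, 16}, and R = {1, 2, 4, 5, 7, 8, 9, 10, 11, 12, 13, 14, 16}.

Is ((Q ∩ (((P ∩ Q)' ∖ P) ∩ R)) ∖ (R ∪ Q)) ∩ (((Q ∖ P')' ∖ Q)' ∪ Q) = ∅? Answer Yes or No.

P ∩ Q = {11}
(P ∩ Q)' = {1, 2, 3, 4, 5, 6, 7, 8, 9, 10, 12, 13, 14, 15, 16}
(P ∩ Q)' ∖ P = {1, 2, 4, 5, 7, 8, 9, 10, 12, 13, 14, 15, 16}
((P ∩ Q)' ∖ P) ∩ R = {1, 2, 4, 5, 7, 8, 9, 10, 12, 13, 14, 16}
Q ∩ (((P ∩ Q)' ∖ P) ∩ R) = {7, 16}
R ∪ Q = {1, 2, 4, 5, 7, 8, 9, 10, 11, 12, 13, 14, 15, 16}
(Q ∩ (((P ∩ Q)' ∖ P) ∩ R)) ∖ (R ∪ Q) = {}
P' = {1, 2, 4, 5, 7, 8, 9, 10, 12, 13, 14, 15, 16}
Q ∖ P' = {11}
(Q ∖ P')' = {1, 2, 3, 4, 5, 6, 7, 8, 9, 10, 12, 13, 14, 15, 16}
(Q ∖ P')' ∖ Q = {1, 2, 3, 4, 5, 6, 8, 9, 10, 12, 13, 14}
((Q ∖ P')' ∖ Q)' = {7, 11, 15, 16}
((Q ∖ P')' ∖ Q)' ∪ Q = {7, 11, 15, 16}
{} and {7, 11, 15, 16} share no elements.

Yes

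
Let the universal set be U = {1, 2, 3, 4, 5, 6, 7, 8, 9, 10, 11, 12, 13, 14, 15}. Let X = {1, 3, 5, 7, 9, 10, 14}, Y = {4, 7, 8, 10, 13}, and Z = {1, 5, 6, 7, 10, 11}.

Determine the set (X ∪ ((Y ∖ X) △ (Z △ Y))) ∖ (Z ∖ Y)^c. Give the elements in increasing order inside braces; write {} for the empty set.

{1, 5, 6, 11}

Y ∖ X = {4, 8, 13}
Z △ Y = {1, 4, 5, 6, 8, 11, 13}
(Y ∖ X) △ (Z △ Y) = {1, 5, 6, 11}
X ∪ ((Y ∖ X) △ (Z △ Y)) = {1, 3, 5, 6, 7, 9, 10, 11, 14}
Z ∖ Y = {1, 5, 6, 11}
(Z ∖ Y)^c = {2, 3, 4, 7, 8, 9, 10, 12, 13, 14, 15}
(X ∪ ((Y ∖ X) △ (Z △ Y))) ∖ (Z ∖ Y)^c = {1, 5, 6, 11}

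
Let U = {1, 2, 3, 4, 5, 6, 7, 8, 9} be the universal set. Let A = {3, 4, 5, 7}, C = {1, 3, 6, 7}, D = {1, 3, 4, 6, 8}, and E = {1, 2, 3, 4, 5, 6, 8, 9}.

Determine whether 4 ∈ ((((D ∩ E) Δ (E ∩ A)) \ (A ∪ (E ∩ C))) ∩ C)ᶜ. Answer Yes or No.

Yes

4 ∈ D and 4 ∈ E, so 4 ∈ D ∩ E
4 ∈ E and 4 ∈ A, so 4 ∈ E ∩ A
4 ∈ (D ∩ E) and 4 ∈ (E ∩ A), so 4 ∉ (D ∩ E) Δ (E ∩ A)
4 ∈ E and 4 ∉ C, so 4 ∉ E ∩ C
4 ∈ A and 4 ∉ (E ∩ C), so 4 ∈ A ∪ (E ∩ C)
4 ∉ ((D ∩ E) Δ (E ∩ A)) and 4 ∈ (A ∪ (E ∩ C)), so 4 ∉ ((D ∩ E) Δ (E ∩ A)) \ (A ∪ (E ∩ C))
4 ∉ (((D ∩ E) Δ (E ∩ A)) \ (A ∪ (E ∩ C))) and 4 ∉ C, so 4 ∉ (((D ∩ E) Δ (E ∩ A)) \ (A ∪ (E ∩ C))) ∩ C
4 ∈ ((((D ∩ E) Δ (E ∩ A)) \ (A ∪ (E ∩ C))) ∩ C)ᶜ since 4 ∉ ((((D ∩ E) Δ (E ∩ A)) \ (A ∪ (E ∩ C))) ∩ C)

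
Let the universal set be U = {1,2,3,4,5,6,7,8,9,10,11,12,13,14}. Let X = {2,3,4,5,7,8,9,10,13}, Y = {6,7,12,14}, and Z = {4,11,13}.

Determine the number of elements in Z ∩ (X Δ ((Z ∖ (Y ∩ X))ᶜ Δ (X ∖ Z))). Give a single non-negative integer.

2

Y ∩ X = {7}
Z ∖ (Y ∩ X) = {4,11,13}
(Z ∖ (Y ∩ X))ᶜ = {1,2,3,5,6,7,8,9,10,12,14}
X ∖ Z = {2,3,5,7,8,9,10}
(Z ∖ (Y ∩ X))ᶜ Δ (X ∖ Z) = {1,6,12,14}
X Δ ((Z ∖ (Y ∩ X))ᶜ Δ (X ∖ Z)) = {1,2,3,4,5,6,7,8,9,10,12,13,14}
Z ∩ (X Δ ((Z ∖ (Y ∩ X))ᶜ Δ (X ∖ Z))) = {4,13}
|Z ∩ (X Δ ((Z ∖ (Y ∩ X))ᶜ Δ (X ∖ Z)))| = 2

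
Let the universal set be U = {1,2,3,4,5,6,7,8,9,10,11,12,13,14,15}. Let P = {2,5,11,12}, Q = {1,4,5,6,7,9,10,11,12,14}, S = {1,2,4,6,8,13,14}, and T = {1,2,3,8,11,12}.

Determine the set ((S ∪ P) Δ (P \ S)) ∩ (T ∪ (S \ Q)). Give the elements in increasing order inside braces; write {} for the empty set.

{1,2,8,13}

S ∪ P = {1,2,4,5,6,8,11,12,13,14}
P \ S = {5,11,12}
(S ∪ P) Δ (P \ S) = {1,2,4,6,8,13,14}
S \ Q = {2,8,13}
T ∪ (S \ Q) = {1,2,3,8,11,12,13}
((S ∪ P) Δ (P \ S)) ∩ (T ∪ (S \ Q)) = {1,2,8,13}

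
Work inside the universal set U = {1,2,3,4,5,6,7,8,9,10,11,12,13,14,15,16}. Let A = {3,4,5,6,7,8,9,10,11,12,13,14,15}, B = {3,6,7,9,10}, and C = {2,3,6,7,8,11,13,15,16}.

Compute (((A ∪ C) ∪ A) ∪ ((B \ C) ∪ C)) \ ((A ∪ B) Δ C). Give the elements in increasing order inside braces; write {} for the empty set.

{3,6,7,8,11,13,15}

A ∪ C = {2,3,4,5,6,7,8,9,10,11,12,13,14,15,16}
(A ∪ C) ∪ A = {2,3,4,5,6,7,8,9,10,11,12,13,14,15,16}
B \ C = {9,10}
(B \ C) ∪ C = {2,3,6,7,8,9,10,11,13,15,16}
((A ∪ C) ∪ A) ∪ ((B \ C) ∪ C) = {2,3,4,5,6,7,8,9,10,11,12,13,14,15,16}
A ∪ B = {3,4,5,6,7,8,9,10,11,12,13,14,15}
(A ∪ B) Δ C = {2,4,5,9,10,12,14,16}
(((A ∪ C) ∪ A) ∪ ((B \ C) ∪ C)) \ ((A ∪ B) Δ C) = {3,6,7,8,11,13,15}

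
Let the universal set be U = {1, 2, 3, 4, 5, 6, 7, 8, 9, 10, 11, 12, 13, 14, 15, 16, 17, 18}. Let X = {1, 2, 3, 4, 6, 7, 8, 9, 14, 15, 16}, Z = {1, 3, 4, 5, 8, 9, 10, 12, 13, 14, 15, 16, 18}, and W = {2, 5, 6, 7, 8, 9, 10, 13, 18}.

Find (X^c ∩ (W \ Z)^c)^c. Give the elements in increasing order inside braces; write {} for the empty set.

X^c = {5, 10, 11, 12, 13, 17, 18}
W \ Z = {2, 6, 7}
(W \ Z)^c = {1, 3, 4, 5, 8, 9, 10, 11, 12, 13, 14, 15, 16, 17, 18}
X^c ∩ (W \ Z)^c = {5, 10, 11, 12, 13, 17, 18}
(X^c ∩ (W \ Z)^c)^c = {1, 2, 3, 4, 6, 7, 8, 9, 14, 15, 16}

{1, 2, 3, 4, 6, 7, 8, 9, 14, 15, 16}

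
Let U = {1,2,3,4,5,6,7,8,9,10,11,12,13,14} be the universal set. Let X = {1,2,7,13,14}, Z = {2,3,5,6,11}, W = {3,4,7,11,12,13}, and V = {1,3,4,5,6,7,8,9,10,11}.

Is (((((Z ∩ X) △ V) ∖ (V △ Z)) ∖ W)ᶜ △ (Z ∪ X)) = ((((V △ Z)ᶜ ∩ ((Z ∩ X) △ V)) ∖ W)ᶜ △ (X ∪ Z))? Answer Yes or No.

Z ∩ X = {2}
(Z ∩ X) △ V = {1,2,3,4,5,6,7,8,9,10,11}
V △ Z = {1,2,4,7,8,9,10}
((Z ∩ X) △ V) ∖ (V △ Z) = {3,5,6,11}
(((Z ∩ X) △ V) ∖ (V △ Z)) ∖ W = {5,6}
((((Z ∩ X) △ V) ∖ (V △ Z)) ∖ W)ᶜ = {1,2,3,4,7,8,9,10,11,12,13,14}
Z ∪ X = {1,2,3,5,6,7,11,13,14}
((((Z ∩ X) △ V) ∖ (V △ Z)) ∖ W)ᶜ △ (Z ∪ X) = {4,5,6,8,9,10,12}
(V △ Z)ᶜ = {3,5,6,11,12,13,14}
(V △ Z)ᶜ ∩ ((Z ∩ X) △ V) = {3,5,6,11}
((V △ Z)ᶜ ∩ ((Z ∩ X) △ V)) ∖ W = {5,6}
(((V △ Z)ᶜ ∩ ((Z ∩ X) △ V)) ∖ W)ᶜ = {1,2,3,4,7,8,9,10,11,12,13,14}
X ∪ Z = {1,2,3,5,6,7,11,13,14}
(((V △ Z)ᶜ ∩ ((Z ∩ X) △ V)) ∖ W)ᶜ △ (X ∪ Z) = {4,5,6,8,9,10,12}
Both equal {4,5,6,8,9,10,12}, so ((((Z ∩ X) △ V) ∖ (V △ Z)) ∖ W)ᶜ △ (Z ∪ X) = (((V △ Z)ᶜ ∩ ((Z ∩ X) △ V)) ∖ W)ᶜ △ (X ∪ Z).

Yes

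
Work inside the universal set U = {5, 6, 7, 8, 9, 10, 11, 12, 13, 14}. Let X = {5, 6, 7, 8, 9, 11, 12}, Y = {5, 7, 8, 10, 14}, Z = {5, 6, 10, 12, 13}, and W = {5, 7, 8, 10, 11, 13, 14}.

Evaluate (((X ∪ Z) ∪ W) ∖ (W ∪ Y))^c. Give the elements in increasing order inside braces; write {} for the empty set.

{5, 7, 8, 10, 11, 13, 14}

X ∪ Z = {5, 6, 7, 8, 9, 10, 11, 12, 13}
(X ∪ Z) ∪ W = {5, 6, 7, 8, 9, 10, 11, 12, 13, 14}
W ∪ Y = {5, 7, 8, 10, 11, 13, 14}
((X ∪ Z) ∪ W) ∖ (W ∪ Y) = {6, 9, 12}
(((X ∪ Z) ∪ W) ∖ (W ∪ Y))^c = {5, 7, 8, 10, 11, 13, 14}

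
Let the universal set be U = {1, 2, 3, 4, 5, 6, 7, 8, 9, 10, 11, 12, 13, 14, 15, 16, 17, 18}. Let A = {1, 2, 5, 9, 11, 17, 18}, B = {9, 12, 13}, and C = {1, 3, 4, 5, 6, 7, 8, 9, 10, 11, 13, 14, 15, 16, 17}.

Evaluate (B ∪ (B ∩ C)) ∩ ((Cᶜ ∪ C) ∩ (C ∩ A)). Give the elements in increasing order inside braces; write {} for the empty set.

{9}

B ∩ C = {9, 13}
B ∪ (B ∩ C) = {9, 12, 13}
Cᶜ = {2, 12, 18}
Cᶜ ∪ C = {1, 2, 3, 4, 5, 6, 7, 8, 9, 10, 11, 12, 13, 14, 15, 16, 17, 18}
C ∩ A = {1, 5, 9, 11, 17}
(Cᶜ ∪ C) ∩ (C ∩ A) = {1, 5, 9, 11, 17}
(B ∪ (B ∩ C)) ∩ ((Cᶜ ∪ C) ∩ (C ∩ A)) = {9}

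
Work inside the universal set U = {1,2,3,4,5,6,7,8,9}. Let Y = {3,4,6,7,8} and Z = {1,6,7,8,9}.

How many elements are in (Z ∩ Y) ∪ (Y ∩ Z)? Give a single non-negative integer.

Z ∩ Y = {6,7,8}
Y ∩ Z = {6,7,8}
(Z ∩ Y) ∪ (Y ∩ Z) = {6,7,8}
|(Z ∩ Y) ∪ (Y ∩ Z)| = 3

3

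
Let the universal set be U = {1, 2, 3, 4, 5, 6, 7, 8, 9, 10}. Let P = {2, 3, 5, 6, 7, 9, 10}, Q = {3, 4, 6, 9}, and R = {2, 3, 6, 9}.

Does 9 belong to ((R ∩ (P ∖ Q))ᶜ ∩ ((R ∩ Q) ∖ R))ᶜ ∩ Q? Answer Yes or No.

Yes

9 ∈ P and 9 ∈ Q, so 9 ∉ P ∖ Q
9 ∈ R and 9 ∉ (P ∖ Q), so 9 ∉ R ∩ (P ∖ Q)
9 ∈ (R ∩ (P ∖ Q))ᶜ since 9 ∉ (R ∩ (P ∖ Q))
9 ∈ R and 9 ∈ Q, so 9 ∈ R ∩ Q
9 ∈ (R ∩ Q) and 9 ∈ R, so 9 ∉ (R ∩ Q) ∖ R
9 ∈ (R ∩ (P ∖ Q))ᶜ and 9 ∉ ((R ∩ Q) ∖ R), so 9 ∉ (R ∩ (P ∖ Q))ᶜ ∩ ((R ∩ Q) ∖ R)
9 ∈ ((R ∩ (P ∖ Q))ᶜ ∩ ((R ∩ Q) ∖ R))ᶜ since 9 ∉ ((R ∩ (P ∖ Q))ᶜ ∩ ((R ∩ Q) ∖ R))
9 ∈ ((R ∩ (P ∖ Q))ᶜ ∩ ((R ∩ Q) ∖ R))ᶜ and 9 ∈ Q, so 9 ∈ ((R ∩ (P ∖ Q))ᶜ ∩ ((R ∩ Q) ∖ R))ᶜ ∩ Q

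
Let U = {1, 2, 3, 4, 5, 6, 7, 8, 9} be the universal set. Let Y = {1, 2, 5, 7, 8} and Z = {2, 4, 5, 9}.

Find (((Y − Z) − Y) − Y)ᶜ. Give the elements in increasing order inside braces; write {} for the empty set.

{1, 2, 3, 4, 5, 6, 7, 8, 9}

Y − Z = {1, 7, 8}
(Y − Z) − Y = {}
((Y − Z) − Y) − Y = {}
(((Y − Z) − Y) − Y)ᶜ = {1, 2, 3, 4, 5, 6, 7, 8, 9}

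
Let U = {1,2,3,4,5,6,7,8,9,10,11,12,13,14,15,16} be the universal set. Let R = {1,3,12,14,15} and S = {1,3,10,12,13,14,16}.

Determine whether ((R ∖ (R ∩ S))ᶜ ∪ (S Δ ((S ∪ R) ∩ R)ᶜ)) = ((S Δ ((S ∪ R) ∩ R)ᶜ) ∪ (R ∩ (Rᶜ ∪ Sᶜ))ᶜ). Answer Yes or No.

R ∩ S = {1,3,12,14}
R ∖ (R ∩ S) = {15}
(R ∖ (R ∩ S))ᶜ = {1,2,3,4,5,6,7,8,9,10,11,12,13,14,16}
S ∪ R = {1,3,10,12,13,14,15,16}
(S ∪ R) ∩ R = {1,3,12,14,15}
((S ∪ R) ∩ R)ᶜ = {2,4,5,6,7,8,9,10,11,13,16}
S Δ ((S ∪ R) ∩ R)ᶜ = {1,2,3,4,5,6,7,8,9,11,12,14}
(R ∖ (R ∩ S))ᶜ ∪ (S Δ ((S ∪ R) ∩ R)ᶜ) = {1,2,3,4,5,6,7,8,9,10,11,12,13,14,16}
Rᶜ = {2,4,5,6,7,8,9,10,11,13,16}
Sᶜ = {2,4,5,6,7,8,9,11,15}
Rᶜ ∪ Sᶜ = {2,4,5,6,7,8,9,10,11,13,15,16}
R ∩ (Rᶜ ∪ Sᶜ) = {15}
(R ∩ (Rᶜ ∪ Sᶜ))ᶜ = {1,2,3,4,5,6,7,8,9,10,11,12,13,14,16}
(S Δ ((S ∪ R) ∩ R)ᶜ) ∪ (R ∩ (Rᶜ ∪ Sᶜ))ᶜ = {1,2,3,4,5,6,7,8,9,10,11,12,13,14,16}
Both equal {1,2,3,4,5,6,7,8,9,10,11,12,13,14,16}, so (R ∖ (R ∩ S))ᶜ ∪ (S Δ ((S ∪ R) ∩ R)ᶜ) = (S Δ ((S ∪ R) ∩ R)ᶜ) ∪ (R ∩ (Rᶜ ∪ Sᶜ))ᶜ.

Yes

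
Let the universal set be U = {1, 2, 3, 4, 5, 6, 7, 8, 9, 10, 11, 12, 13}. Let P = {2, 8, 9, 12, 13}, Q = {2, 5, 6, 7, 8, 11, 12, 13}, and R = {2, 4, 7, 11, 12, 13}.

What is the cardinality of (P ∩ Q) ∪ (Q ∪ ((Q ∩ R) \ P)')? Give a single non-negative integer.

13

P ∩ Q = {2, 8, 12, 13}
Q ∩ R = {2, 7, 11, 12, 13}
(Q ∩ R) \ P = {7, 11}
((Q ∩ R) \ P)' = {1, 2, 3, 4, 5, 6, 8, 9, 10, 12, 13}
Q ∪ ((Q ∩ R) \ P)' = {1, 2, 3, 4, 5, 6, 7, 8, 9, 10, 11, 12, 13}
(P ∩ Q) ∪ (Q ∪ ((Q ∩ R) \ P)') = {1, 2, 3, 4, 5, 6, 7, 8, 9, 10, 11, 12, 13}
|(P ∩ Q) ∪ (Q ∪ ((Q ∩ R) \ P)')| = 13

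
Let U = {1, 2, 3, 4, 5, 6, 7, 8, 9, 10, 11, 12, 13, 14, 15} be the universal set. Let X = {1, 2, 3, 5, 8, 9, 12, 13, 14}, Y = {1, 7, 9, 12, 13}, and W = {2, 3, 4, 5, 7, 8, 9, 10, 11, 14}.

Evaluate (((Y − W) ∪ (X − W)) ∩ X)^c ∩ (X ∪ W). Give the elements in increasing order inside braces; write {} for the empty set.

{2, 3, 4, 5, 7, 8, 9, 10, 11, 14}

Y − W = {1, 12, 13}
X − W = {1, 12, 13}
(Y − W) ∪ (X − W) = {1, 12, 13}
((Y − W) ∪ (X − W)) ∩ X = {1, 12, 13}
(((Y − W) ∪ (X − W)) ∩ X)^c = {2, 3, 4, 5, 6, 7, 8, 9, 10, 11, 14, 15}
X ∪ W = {1, 2, 3, 4, 5, 7, 8, 9, 10, 11, 12, 13, 14}
(((Y − W) ∪ (X − W)) ∩ X)^c ∩ (X ∪ W) = {2, 3, 4, 5, 7, 8, 9, 10, 11, 14}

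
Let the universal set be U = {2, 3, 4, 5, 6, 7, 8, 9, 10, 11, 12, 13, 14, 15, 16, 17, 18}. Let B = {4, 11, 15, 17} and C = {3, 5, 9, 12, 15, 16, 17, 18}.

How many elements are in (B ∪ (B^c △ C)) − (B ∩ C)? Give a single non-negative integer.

9

B^c = {2, 3, 5, 6, 7, 8, 9, 10, 12, 13, 14, 16, 18}
B^c △ C = {2, 6, 7, 8, 10, 13, 14, 15, 17}
B ∪ (B^c △ C) = {2, 4, 6, 7, 8, 10, 11, 13, 14, 15, 17}
B ∩ C = {15, 17}
(B ∪ (B^c △ C)) − (B ∩ C) = {2, 4, 6, 7, 8, 10, 11, 13, 14}
|(B ∪ (B^c △ C)) − (B ∩ C)| = 9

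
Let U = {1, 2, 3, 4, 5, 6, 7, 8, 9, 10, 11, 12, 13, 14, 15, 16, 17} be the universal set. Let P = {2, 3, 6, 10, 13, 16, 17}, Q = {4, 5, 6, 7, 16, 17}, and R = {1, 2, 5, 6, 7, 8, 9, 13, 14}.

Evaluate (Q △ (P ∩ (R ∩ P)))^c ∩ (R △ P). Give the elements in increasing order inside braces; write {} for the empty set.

{1, 3, 8, 9, 10, 14}

R ∩ P = {2, 6, 13}
P ∩ (R ∩ P) = {2, 6, 13}
Q △ (P ∩ (R ∩ P)) = {2, 4, 5, 7, 13, 16, 17}
(Q △ (P ∩ (R ∩ P)))^c = {1, 3, 6, 8, 9, 10, 11, 12, 14, 15}
R △ P = {1, 3, 5, 7, 8, 9, 10, 14, 16, 17}
(Q △ (P ∩ (R ∩ P)))^c ∩ (R △ P) = {1, 3, 8, 9, 10, 14}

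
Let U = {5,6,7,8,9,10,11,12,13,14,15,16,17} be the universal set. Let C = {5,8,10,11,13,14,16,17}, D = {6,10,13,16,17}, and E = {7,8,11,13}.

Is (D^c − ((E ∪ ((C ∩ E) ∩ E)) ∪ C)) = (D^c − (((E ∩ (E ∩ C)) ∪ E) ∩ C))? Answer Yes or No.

No

D^c = {5,7,8,9,11,12,14,15}
C ∩ E = {8,11,13}
(C ∩ E) ∩ E = {8,11,13}
E ∪ ((C ∩ E) ∩ E) = {7,8,11,13}
(E ∪ ((C ∩ E) ∩ E)) ∪ C = {5,7,8,10,11,13,14,16,17}
D^c − ((E ∪ ((C ∩ E) ∩ E)) ∪ C) = {9,12,15}
E ∩ C = {8,11,13}
E ∩ (E ∩ C) = {8,11,13}
(E ∩ (E ∩ C)) ∪ E = {7,8,11,13}
((E ∩ (E ∩ C)) ∪ E) ∩ C = {8,11,13}
D^c − (((E ∩ (E ∩ C)) ∪ E) ∩ C) = {5,7,9,12,14,15}
5 ∈ D^c − (((E ∩ (E ∩ C)) ∪ E) ∩ C) but 5 ∉ D^c − ((E ∪ ((C ∩ E) ∩ E)) ∪ C), so they differ.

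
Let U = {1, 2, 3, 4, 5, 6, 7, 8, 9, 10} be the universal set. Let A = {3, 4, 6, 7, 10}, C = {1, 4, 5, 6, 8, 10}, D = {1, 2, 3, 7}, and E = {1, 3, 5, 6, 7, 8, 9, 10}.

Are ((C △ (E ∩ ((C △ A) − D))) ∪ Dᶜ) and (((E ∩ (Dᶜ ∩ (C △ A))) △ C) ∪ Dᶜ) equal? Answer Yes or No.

C △ A = {1, 3, 5, 7, 8}
(C △ A) − D = {5, 8}
E ∩ ((C △ A) − D) = {5, 8}
C △ (E ∩ ((C △ A) − D)) = {1, 4, 6, 10}
Dᶜ = {4, 5, 6, 8, 9, 10}
(C △ (E ∩ ((C △ A) − D))) ∪ Dᶜ = {1, 4, 5, 6, 8, 9, 10}
Dᶜ ∩ (C △ A) = {5, 8}
E ∩ (Dᶜ ∩ (C △ A)) = {5, 8}
(E ∩ (Dᶜ ∩ (C △ A))) △ C = {1, 4, 6, 10}
((E ∩ (Dᶜ ∩ (C △ A))) △ C) ∪ Dᶜ = {1, 4, 5, 6, 8, 9, 10}
Both equal {1, 4, 5, 6, 8, 9, 10}, so (C △ (E ∩ ((C △ A) − D))) ∪ Dᶜ = ((E ∩ (Dᶜ ∩ (C △ A))) △ C) ∪ Dᶜ.

Yes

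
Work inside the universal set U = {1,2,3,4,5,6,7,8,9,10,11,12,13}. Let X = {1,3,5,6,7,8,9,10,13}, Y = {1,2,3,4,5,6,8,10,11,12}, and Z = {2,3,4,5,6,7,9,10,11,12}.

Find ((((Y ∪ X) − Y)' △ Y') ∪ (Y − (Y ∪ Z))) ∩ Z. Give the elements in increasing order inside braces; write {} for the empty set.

Y ∪ X = {1,2,3,4,5,6,7,8,9,10,11,12,13}
(Y ∪ X) − Y = {7,9,13}
((Y ∪ X) − Y)' = {1,2,3,4,5,6,8,10,11,12}
Y' = {7,9,13}
((Y ∪ X) − Y)' △ Y' = {1,2,3,4,5,6,7,8,9,10,11,12,13}
Y ∪ Z = {1,2,3,4,5,6,7,8,9,10,11,12}
Y − (Y ∪ Z) = {}
(((Y ∪ X) − Y)' △ Y') ∪ (Y − (Y ∪ Z)) = {1,2,3,4,5,6,7,8,9,10,11,12,13}
((((Y ∪ X) − Y)' △ Y') ∪ (Y − (Y ∪ Z))) ∩ Z = {2,3,4,5,6,7,9,10,11,12}

{2,3,4,5,6,7,9,10,11,12}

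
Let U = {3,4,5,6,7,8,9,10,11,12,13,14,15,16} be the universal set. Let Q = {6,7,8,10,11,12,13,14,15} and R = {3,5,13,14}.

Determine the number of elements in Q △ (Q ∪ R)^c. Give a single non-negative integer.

12

Q ∪ R = {3,5,6,7,8,10,11,12,13,14,15}
(Q ∪ R)^c = {4,9,16}
Q △ (Q ∪ R)^c = {4,6,7,8,9,10,11,12,13,14,15,16}
|Q △ (Q ∪ R)^c| = 12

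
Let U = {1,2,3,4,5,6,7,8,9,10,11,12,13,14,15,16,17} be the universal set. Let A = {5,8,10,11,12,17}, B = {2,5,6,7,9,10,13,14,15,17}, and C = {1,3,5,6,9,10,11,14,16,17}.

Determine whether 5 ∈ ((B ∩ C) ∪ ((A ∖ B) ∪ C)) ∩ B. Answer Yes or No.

Yes

5 ∈ B and 5 ∈ C, so 5 ∈ B ∩ C
5 ∈ A and 5 ∈ B, so 5 ∉ A ∖ B
5 ∉ (A ∖ B) and 5 ∈ C, so 5 ∈ (A ∖ B) ∪ C
5 ∈ (B ∩ C) and 5 ∈ ((A ∖ B) ∪ C), so 5 ∈ (B ∩ C) ∪ ((A ∖ B) ∪ C)
5 ∈ ((B ∩ C) ∪ ((A ∖ B) ∪ C)) and 5 ∈ B, so 5 ∈ ((B ∩ C) ∪ ((A ∖ B) ∪ C)) ∩ B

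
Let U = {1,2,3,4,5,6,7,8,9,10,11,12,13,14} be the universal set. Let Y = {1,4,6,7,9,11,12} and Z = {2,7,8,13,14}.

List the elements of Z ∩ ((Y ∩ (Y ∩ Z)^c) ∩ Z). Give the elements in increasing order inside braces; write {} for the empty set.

Y ∩ Z = {7}
(Y ∩ Z)^c = {1,2,3,4,5,6,8,9,10,11,12,13,14}
Y ∩ (Y ∩ Z)^c = {1,4,6,9,11,12}
(Y ∩ (Y ∩ Z)^c) ∩ Z = {}
Z ∩ ((Y ∩ (Y ∩ Z)^c) ∩ Z) = {}

{}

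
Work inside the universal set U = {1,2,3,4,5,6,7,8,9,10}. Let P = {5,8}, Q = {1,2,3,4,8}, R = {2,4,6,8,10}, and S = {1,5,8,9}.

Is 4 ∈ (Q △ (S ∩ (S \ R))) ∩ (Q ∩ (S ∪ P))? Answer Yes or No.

No

4 ∉ S and 4 ∈ R, so 4 ∉ S \ R
4 ∉ S and 4 ∉ (S \ R), so 4 ∉ S ∩ (S \ R)
4 ∈ Q and 4 ∉ (S ∩ (S \ R)), so 4 ∈ Q △ (S ∩ (S \ R))
4 ∉ S and 4 ∉ P, so 4 ∉ S ∪ P
4 ∈ Q and 4 ∉ (S ∪ P), so 4 ∉ Q ∩ (S ∪ P)
4 ∈ (Q △ (S ∩ (S \ R))) and 4 ∉ (Q ∩ (S ∪ P)), so 4 ∉ (Q △ (S ∩ (S \ R))) ∩ (Q ∩ (S ∪ P))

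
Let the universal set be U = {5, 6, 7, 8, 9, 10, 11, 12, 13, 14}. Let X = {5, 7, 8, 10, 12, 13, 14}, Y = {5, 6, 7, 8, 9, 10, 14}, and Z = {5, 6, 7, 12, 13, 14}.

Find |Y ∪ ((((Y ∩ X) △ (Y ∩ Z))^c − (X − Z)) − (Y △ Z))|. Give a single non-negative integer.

Y ∩ X = {5, 7, 8, 10, 14}
Y ∩ Z = {5, 6, 7, 14}
(Y ∩ X) △ (Y ∩ Z) = {6, 8, 10}
((Y ∩ X) △ (Y ∩ Z))^c = {5, 7, 9, 11, 12, 13, 14}
X − Z = {8, 10}
((Y ∩ X) △ (Y ∩ Z))^c − (X − Z) = {5, 7, 9, 11, 12, 13, 14}
Y △ Z = {8, 9, 10, 12, 13}
(((Y ∩ X) △ (Y ∩ Z))^c − (X − Z)) − (Y △ Z) = {5, 7, 11, 14}
Y ∪ ((((Y ∩ X) △ (Y ∩ Z))^c − (X − Z)) − (Y △ Z)) = {5, 6, 7, 8, 9, 10, 11, 14}
|Y ∪ ((((Y ∩ X) △ (Y ∩ Z))^c − (X − Z)) − (Y △ Z))| = 8

8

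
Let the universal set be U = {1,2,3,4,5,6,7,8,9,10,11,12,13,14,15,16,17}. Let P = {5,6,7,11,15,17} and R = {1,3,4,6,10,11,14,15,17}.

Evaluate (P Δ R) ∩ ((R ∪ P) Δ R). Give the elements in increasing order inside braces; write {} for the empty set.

{5,7}

P Δ R = {1,3,4,5,7,10,14}
R ∪ P = {1,3,4,5,6,7,10,11,14,15,17}
(R ∪ P) Δ R = {5,7}
(P Δ R) ∩ ((R ∪ P) Δ R) = {5,7}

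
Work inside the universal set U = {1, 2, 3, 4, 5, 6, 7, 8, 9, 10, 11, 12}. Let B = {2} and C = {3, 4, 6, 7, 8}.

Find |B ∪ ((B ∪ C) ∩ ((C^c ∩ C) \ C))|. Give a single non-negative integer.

1

B ∪ C = {2, 3, 4, 6, 7, 8}
C^c = {1, 2, 5, 9, 10, 11, 12}
C^c ∩ C = {}
(C^c ∩ C) \ C = {}
(B ∪ C) ∩ ((C^c ∩ C) \ C) = {}
B ∪ ((B ∪ C) ∩ ((C^c ∩ C) \ C)) = {2}
|B ∪ ((B ∪ C) ∩ ((C^c ∩ C) \ C))| = 1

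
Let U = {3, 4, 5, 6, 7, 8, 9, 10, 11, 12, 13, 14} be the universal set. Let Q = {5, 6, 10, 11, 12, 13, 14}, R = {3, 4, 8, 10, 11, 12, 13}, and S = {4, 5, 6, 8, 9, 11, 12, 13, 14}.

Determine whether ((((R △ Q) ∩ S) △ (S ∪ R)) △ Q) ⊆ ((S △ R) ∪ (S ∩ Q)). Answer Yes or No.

Yes

R △ Q = {3, 4, 5, 6, 8, 14}
(R △ Q) ∩ S = {4, 5, 6, 8, 14}
S ∪ R = {3, 4, 5, 6, 8, 9, 10, 11, 12, 13, 14}
((R △ Q) ∩ S) △ (S ∪ R) = {3, 9, 10, 11, 12, 13}
(((R △ Q) ∩ S) △ (S ∪ R)) △ Q = {3, 5, 6, 9, 14}
S △ R = {3, 5, 6, 9, 10, 14}
S ∩ Q = {5, 6, 11, 12, 13, 14}
(S △ R) ∪ (S ∩ Q) = {3, 5, 6, 9, 10, 11, 12, 13, 14}
Every element of {3, 5, 6, 9, 14} is in {3, 5, 6, 9, 10, 11, 12, 13, 14}, so (((R △ Q) ∩ S) △ (S ∪ R)) △ Q ⊆ (S △ R) ∪ (S ∩ Q).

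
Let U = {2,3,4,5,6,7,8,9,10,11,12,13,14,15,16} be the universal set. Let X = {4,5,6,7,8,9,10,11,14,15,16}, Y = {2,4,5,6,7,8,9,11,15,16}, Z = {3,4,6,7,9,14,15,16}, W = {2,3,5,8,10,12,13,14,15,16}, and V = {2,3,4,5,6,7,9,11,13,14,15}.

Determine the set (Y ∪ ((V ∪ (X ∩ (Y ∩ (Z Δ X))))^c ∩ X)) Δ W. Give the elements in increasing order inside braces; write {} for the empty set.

{3,4,6,7,9,11,12,13,14}

Z Δ X = {3,5,8,10,11}
Y ∩ (Z Δ X) = {5,8,11}
X ∩ (Y ∩ (Z Δ X)) = {5,8,11}
V ∪ (X ∩ (Y ∩ (Z Δ X))) = {2,3,4,5,6,7,8,9,11,13,14,15}
(V ∪ (X ∩ (Y ∩ (Z Δ X))))^c = {10,12,16}
(V ∪ (X ∩ (Y ∩ (Z Δ X))))^c ∩ X = {10,16}
Y ∪ ((V ∪ (X ∩ (Y ∩ (Z Δ X))))^c ∩ X) = {2,4,5,6,7,8,9,10,11,15,16}
(Y ∪ ((V ∪ (X ∩ (Y ∩ (Z Δ X))))^c ∩ X)) Δ W = {3,4,6,7,9,11,12,13,14}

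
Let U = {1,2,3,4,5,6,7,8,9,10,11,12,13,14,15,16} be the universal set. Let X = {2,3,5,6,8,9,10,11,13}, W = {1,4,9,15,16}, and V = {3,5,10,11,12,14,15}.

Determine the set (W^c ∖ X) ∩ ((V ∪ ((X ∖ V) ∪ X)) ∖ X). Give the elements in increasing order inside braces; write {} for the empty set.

W^c = {2,3,5,6,7,8,10,11,12,13,14}
W^c ∖ X = {7,12,14}
X ∖ V = {2,6,8,9,13}
(X ∖ V) ∪ X = {2,3,5,6,8,9,10,11,13}
V ∪ ((X ∖ V) ∪ X) = {2,3,5,6,8,9,10,11,12,13,14,15}
(V ∪ ((X ∖ V) ∪ X)) ∖ X = {12,14,15}
(W^c ∖ X) ∩ ((V ∪ ((X ∖ V) ∪ X)) ∖ X) = {12,14}

{12,14}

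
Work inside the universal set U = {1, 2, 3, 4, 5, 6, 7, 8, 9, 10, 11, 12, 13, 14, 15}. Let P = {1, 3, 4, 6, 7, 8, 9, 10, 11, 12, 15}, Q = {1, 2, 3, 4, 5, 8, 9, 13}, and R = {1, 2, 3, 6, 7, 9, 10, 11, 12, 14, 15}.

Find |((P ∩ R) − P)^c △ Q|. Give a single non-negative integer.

P ∩ R = {1, 3, 6, 7, 9, 10, 11, 12, 15}
(P ∩ R) − P = {}
((P ∩ R) − P)^c = {1, 2, 3, 4, 5, 6, 7, 8, 9, 10, 11, 12, 13, 14, 15}
((P ∩ R) − P)^c △ Q = {6, 7, 10, 11, 12, 14, 15}
|((P ∩ R) − P)^c △ Q| = 7

7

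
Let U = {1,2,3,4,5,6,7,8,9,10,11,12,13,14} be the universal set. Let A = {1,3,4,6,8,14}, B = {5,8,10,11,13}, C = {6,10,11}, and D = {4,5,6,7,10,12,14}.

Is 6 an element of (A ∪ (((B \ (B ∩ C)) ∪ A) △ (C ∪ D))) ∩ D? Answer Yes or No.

6 ∉ B and 6 ∈ C, so 6 ∉ B ∩ C
6 ∉ B and 6 ∉ (B ∩ C), so 6 ∉ B \ (B ∩ C)
6 ∉ (B \ (B ∩ C)) and 6 ∈ A, so 6 ∈ (B \ (B ∩ C)) ∪ A
6 ∈ C and 6 ∈ D, so 6 ∈ C ∪ D
6 ∈ ((B \ (B ∩ C)) ∪ A) and 6 ∈ (C ∪ D), so 6 ∉ ((B \ (B ∩ C)) ∪ A) △ (C ∪ D)
6 ∈ A and 6 ∉ (((B \ (B ∩ C)) ∪ A) △ (C ∪ D)), so 6 ∈ A ∪ (((B \ (B ∩ C)) ∪ A) △ (C ∪ D))
6 ∈ (A ∪ (((B \ (B ∩ C)) ∪ A) △ (C ∪ D))) and 6 ∈ D, so 6 ∈ (A ∪ (((B \ (B ∩ C)) ∪ A) △ (C ∪ D))) ∩ D

Yes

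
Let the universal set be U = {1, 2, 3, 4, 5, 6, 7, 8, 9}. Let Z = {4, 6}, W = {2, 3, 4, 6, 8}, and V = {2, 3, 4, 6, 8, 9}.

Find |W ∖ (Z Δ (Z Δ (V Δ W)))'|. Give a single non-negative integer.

V Δ W = {9}
Z Δ (V Δ W) = {4, 6, 9}
Z Δ (Z Δ (V Δ W)) = {9}
(Z Δ (Z Δ (V Δ W)))' = {1, 2, 3, 4, 5, 6, 7, 8}
W ∖ (Z Δ (Z Δ (V Δ W)))' = {}
|W ∖ (Z Δ (Z Δ (V Δ W)))'| = 0

0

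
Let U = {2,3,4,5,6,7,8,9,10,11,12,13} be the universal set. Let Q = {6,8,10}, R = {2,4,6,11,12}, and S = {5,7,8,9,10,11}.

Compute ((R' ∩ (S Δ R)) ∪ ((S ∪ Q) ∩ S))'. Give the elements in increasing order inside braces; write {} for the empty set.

{2,3,4,6,12,13}

R' = {3,5,7,8,9,10,13}
S Δ R = {2,4,5,6,7,8,9,10,12}
R' ∩ (S Δ R) = {5,7,8,9,10}
S ∪ Q = {5,6,7,8,9,10,11}
(S ∪ Q) ∩ S = {5,7,8,9,10,11}
(R' ∩ (S Δ R)) ∪ ((S ∪ Q) ∩ S) = {5,7,8,9,10,11}
((R' ∩ (S Δ R)) ∪ ((S ∪ Q) ∩ S))' = {2,3,4,6,12,13}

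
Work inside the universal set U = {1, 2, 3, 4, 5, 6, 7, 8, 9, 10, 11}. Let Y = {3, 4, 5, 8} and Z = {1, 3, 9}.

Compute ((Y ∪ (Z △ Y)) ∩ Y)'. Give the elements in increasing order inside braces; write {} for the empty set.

{1, 2, 6, 7, 9, 10, 11}

Z △ Y = {1, 4, 5, 8, 9}
Y ∪ (Z △ Y) = {1, 3, 4, 5, 8, 9}
(Y ∪ (Z △ Y)) ∩ Y = {3, 4, 5, 8}
((Y ∪ (Z △ Y)) ∩ Y)' = {1, 2, 6, 7, 9, 10, 11}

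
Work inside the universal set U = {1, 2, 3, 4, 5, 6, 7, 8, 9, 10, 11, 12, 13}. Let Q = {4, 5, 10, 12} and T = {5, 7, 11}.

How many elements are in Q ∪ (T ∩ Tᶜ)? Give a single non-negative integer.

Tᶜ = {1, 2, 3, 4, 6, 8, 9, 10, 12, 13}
T ∩ Tᶜ = {}
Q ∪ (T ∩ Tᶜ) = {4, 5, 10, 12}
|Q ∪ (T ∩ Tᶜ)| = 4

4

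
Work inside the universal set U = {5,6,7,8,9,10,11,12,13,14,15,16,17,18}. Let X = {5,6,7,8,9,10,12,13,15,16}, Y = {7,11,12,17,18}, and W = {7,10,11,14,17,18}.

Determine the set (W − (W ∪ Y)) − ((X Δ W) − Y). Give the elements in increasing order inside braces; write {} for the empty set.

{}

W ∪ Y = {7,10,11,12,14,17,18}
W − (W ∪ Y) = {}
X Δ W = {5,6,8,9,11,12,13,14,15,16,17,18}
(X Δ W) − Y = {5,6,8,9,13,14,15,16}
(W − (W ∪ Y)) − ((X Δ W) − Y) = {}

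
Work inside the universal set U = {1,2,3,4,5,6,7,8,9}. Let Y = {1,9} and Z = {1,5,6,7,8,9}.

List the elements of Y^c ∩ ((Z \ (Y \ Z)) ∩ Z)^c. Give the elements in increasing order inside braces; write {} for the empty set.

Y^c = {2,3,4,5,6,7,8}
Y \ Z = {}
Z \ (Y \ Z) = {1,5,6,7,8,9}
(Z \ (Y \ Z)) ∩ Z = {1,5,6,7,8,9}
((Z \ (Y \ Z)) ∩ Z)^c = {2,3,4}
Y^c ∩ ((Z \ (Y \ Z)) ∩ Z)^c = {2,3,4}

{2,3,4}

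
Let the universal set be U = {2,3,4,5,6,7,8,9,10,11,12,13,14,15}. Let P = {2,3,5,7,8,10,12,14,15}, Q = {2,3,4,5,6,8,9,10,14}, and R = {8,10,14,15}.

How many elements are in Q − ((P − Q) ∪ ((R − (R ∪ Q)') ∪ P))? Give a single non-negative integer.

3

P − Q = {7,12,15}
R ∪ Q = {2,3,4,5,6,8,9,10,14,15}
(R ∪ Q)' = {7,11,12,13}
R − (R ∪ Q)' = {8,10,14,15}
(R − (R ∪ Q)') ∪ P = {2,3,5,7,8,10,12,14,15}
(P − Q) ∪ ((R − (R ∪ Q)') ∪ P) = {2,3,5,7,8,10,12,14,15}
Q − ((P − Q) ∪ ((R − (R ∪ Q)') ∪ P)) = {4,6,9}
|Q − ((P − Q) ∪ ((R − (R ∪ Q)') ∪ P))| = 3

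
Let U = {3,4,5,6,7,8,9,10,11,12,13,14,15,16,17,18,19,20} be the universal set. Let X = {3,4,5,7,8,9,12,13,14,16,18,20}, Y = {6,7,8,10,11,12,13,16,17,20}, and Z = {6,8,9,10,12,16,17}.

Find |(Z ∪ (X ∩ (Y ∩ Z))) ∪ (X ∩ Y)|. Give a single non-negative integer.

Y ∩ Z = {6,8,10,12,16,17}
X ∩ (Y ∩ Z) = {8,12,16}
Z ∪ (X ∩ (Y ∩ Z)) = {6,8,9,10,12,16,17}
X ∩ Y = {7,8,12,13,16,20}
(Z ∪ (X ∩ (Y ∩ Z))) ∪ (X ∩ Y) = {6,7,8,9,10,12,13,16,17,20}
|(Z ∪ (X ∩ (Y ∩ Z))) ∪ (X ∩ Y)| = 10

10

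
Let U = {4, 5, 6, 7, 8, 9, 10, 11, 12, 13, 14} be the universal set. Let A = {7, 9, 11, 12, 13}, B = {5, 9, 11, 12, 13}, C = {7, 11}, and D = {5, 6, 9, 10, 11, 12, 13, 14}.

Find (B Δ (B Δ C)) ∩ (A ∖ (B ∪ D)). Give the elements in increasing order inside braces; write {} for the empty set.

B Δ C = {5, 7, 9, 12, 13}
B Δ (B Δ C) = {7, 11}
B ∪ D = {5, 6, 9, 10, 11, 12, 13, 14}
A ∖ (B ∪ D) = {7}
(B Δ (B Δ C)) ∩ (A ∖ (B ∪ D)) = {7}

{7}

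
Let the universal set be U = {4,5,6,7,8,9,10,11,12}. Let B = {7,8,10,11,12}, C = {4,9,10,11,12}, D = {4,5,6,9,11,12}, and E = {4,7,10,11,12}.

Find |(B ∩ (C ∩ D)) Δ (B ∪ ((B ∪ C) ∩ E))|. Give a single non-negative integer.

4

C ∩ D = {4,9,11,12}
B ∩ (C ∩ D) = {11,12}
B ∪ C = {4,7,8,9,10,11,12}
(B ∪ C) ∩ E = {4,7,10,11,12}
B ∪ ((B ∪ C) ∩ E) = {4,7,8,10,11,12}
(B ∩ (C ∩ D)) Δ (B ∪ ((B ∪ C) ∩ E)) = {4,7,8,10}
|(B ∩ (C ∩ D)) Δ (B ∪ ((B ∪ C) ∩ E))| = 4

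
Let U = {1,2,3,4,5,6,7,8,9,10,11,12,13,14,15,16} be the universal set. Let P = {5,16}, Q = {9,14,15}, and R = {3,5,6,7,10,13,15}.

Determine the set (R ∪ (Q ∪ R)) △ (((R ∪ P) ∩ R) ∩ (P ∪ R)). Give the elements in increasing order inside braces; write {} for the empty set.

Q ∪ R = {3,5,6,7,9,10,13,14,15}
R ∪ (Q ∪ R) = {3,5,6,7,9,10,13,14,15}
R ∪ P = {3,5,6,7,10,13,15,16}
(R ∪ P) ∩ R = {3,5,6,7,10,13,15}
P ∪ R = {3,5,6,7,10,13,15,16}
((R ∪ P) ∩ R) ∩ (P ∪ R) = {3,5,6,7,10,13,15}
(R ∪ (Q ∪ R)) △ (((R ∪ P) ∩ R) ∩ (P ∪ R)) = {9,14}

{9,14}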